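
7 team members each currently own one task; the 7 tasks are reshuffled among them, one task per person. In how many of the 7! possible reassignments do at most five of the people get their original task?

5039

# with exactly i fixed is C(7,i)·!(7-i); sum over i=0..5:
  i=0: C(7,0)·!7 = 1·1854 = 1854
  i=1: C(7,1)·!6 = 7·265 = 1855
  i=2: C(7,2)·!5 = 21·44 = 924
  i=3: C(7,3)·!4 = 35·9 = 315
  i=4: C(7,4)·!3 = 35·2 = 70
  i=5: C(7,5)·!2 = 21·1 = 21
Total = 5039.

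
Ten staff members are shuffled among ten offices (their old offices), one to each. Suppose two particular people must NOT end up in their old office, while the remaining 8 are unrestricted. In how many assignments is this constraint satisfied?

2943360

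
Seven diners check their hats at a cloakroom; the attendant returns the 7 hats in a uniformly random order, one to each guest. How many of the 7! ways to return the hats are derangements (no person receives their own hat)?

1854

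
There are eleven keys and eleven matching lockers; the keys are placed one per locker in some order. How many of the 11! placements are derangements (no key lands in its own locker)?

!11 = 11! · Σ_{k=0}^{11} (-1)^k/k!
= 11! - 11!/1! + 11!/2! - 11!/3! + 11!/4! - 11!/5! + 11!/6! - 11!/7! + 11!/8! - 11!/9! + 11!/10! - 11!/11!
= 39916800 - 39916800 + 19958400 - 6652800 + 1663200 - 332640 + 55440 - 7920 + 990 - 110 + 11 - 1
= 14684570

14684570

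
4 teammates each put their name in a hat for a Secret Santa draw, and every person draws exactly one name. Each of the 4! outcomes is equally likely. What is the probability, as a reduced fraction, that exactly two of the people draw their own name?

Favorable outcomes: C(4,2)·!2 = 6·1 = 6.
Total outcomes: 4! = 24.
Probability = 6/24 = 1/4.

1/4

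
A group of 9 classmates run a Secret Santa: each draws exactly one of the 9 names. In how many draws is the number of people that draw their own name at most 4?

361541

# with exactly i fixed is C(9,i)·!(9-i); sum over i=0..4:
  i=0: C(9,0)·!9 = 1·133496 = 133496
  i=1: C(9,1)·!8 = 9·14833 = 133497
  i=2: C(9,2)·!7 = 36·1854 = 66744
  i=3: C(9,3)·!6 = 84·265 = 22260
  i=4: C(9,4)·!5 = 126·44 = 5544
Total = 361541.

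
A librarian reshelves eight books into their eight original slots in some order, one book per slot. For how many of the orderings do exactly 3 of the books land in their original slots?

Pick the 3 fixed positions: C(8,3) = 56 ways.
The remaining 5 must be deranged: !5 = 44.
Total: 56 × 44 = 2464.

2464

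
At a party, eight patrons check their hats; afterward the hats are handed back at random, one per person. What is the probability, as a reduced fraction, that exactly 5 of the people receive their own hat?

1/360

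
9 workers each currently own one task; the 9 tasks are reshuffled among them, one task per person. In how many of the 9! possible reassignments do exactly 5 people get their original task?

1134

Pick the 5 fixed positions: C(9,5) = 126 ways.
The other 4 form a derangement: !4 = 9.
Total: 126 × 9 = 1134.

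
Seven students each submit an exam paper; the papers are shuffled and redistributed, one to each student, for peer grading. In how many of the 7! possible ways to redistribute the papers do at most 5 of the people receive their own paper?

5039

Sum C(7,i)·!(7-i) for i = 0..5:
  i=0: C(7,0)·!7 = 1·1854 = 1854
  i=1: C(7,1)·!6 = 7·265 = 1855
  i=2: C(7,2)·!5 = 21·44 = 924
  i=3: C(7,3)·!4 = 35·9 = 315
  i=4: C(7,4)·!3 = 35·2 = 70
  i=5: C(7,5)·!2 = 21·1 = 21
Total = 5039.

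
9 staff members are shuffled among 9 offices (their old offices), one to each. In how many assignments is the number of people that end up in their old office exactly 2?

66744

Pick the 2 fixed positions: C(9,2) = 36 ways.
The other 7 form a derangement: !7 = 1854.
Total: 36 × 1854 = 66744.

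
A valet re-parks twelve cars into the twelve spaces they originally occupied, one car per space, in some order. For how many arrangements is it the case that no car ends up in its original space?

176214841

Recurrence: !12 = 12·!11 + (-1)^12.
!12 = 12·14684570 + 1 = 176214841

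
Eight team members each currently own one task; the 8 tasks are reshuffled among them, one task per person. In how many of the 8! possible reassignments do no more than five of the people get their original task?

40291

# with exactly i fixed is C(8,i)·!(8-i); sum over i=0..5:
  i=0: C(8,0)·!8 = 1·14833 = 14833
  i=1: C(8,1)·!7 = 8·1854 = 14832
  i=2: C(8,2)·!6 = 28·265 = 7420
  i=3: C(8,3)·!5 = 56·44 = 2464
  i=4: C(8,4)·!4 = 70·9 = 630
  i=5: C(8,5)·!3 = 56·2 = 112
Total = 40291.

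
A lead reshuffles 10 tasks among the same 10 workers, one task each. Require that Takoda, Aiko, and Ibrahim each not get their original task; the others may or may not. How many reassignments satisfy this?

Let A_j be the event that the j-th constrained one is fixed. By inclusion-exclusion over the 3 events:
Σ_{j=0}^{3} (-1)^j C(3,j)(10-j)!
= C(3,0)·10! - C(3,1)·9! + C(3,2)·8! - C(3,3)·7!
= 3628800 - 1088640 + 120960 - 5040
= 2656080

2656080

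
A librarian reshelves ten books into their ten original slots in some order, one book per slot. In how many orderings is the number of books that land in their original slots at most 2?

3337406

# with exactly i fixed is C(10,i)·!(10-i); sum over i=0..2:
  i=0: C(10,0)·!10 = 1·1334961 = 1334961
  i=1: C(10,1)·!9 = 10·133496 = 1334960
  i=2: C(10,2)·!8 = 45·14833 = 667485
Total = 3337406.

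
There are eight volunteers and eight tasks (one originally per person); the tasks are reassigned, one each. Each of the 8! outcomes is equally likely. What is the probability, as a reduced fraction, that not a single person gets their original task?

Favorable outcomes: !8 = 14833.
Total outcomes: 8! = 40320.
Probability = 14833/40320 = 2119/5760.

2119/5760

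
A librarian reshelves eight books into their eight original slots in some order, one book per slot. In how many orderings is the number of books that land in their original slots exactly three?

2464

Pick the 3 fixed positions: C(8,3) = 56 ways.
The remaining 5 must be deranged: !5 = 44.
Total: 56 × 44 = 2464.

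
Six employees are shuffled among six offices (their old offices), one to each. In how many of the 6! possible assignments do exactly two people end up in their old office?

135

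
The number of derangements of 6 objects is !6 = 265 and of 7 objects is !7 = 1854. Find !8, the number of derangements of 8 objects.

14833

!8 = (8-1)·(!7 + !6) = 7·(1854 + 265) = 7·2119 = 14833.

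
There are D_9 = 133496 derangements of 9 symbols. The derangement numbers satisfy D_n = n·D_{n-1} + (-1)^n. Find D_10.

1334961

D_10 = 10·133496 + 1 = 1334961.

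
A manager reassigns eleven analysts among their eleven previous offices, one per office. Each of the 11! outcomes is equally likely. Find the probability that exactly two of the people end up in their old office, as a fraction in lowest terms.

16687/90720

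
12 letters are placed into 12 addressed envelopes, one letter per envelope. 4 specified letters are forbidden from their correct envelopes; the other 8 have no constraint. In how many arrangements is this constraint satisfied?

Let A_j be the event that the j-th constrained one is fixed. By inclusion-exclusion over the 4 events:
Σ_{j=0}^{4} (-1)^j C(4,j)(12-j)!
= C(4,0)·12! - C(4,1)·11! + C(4,2)·10! - C(4,3)·9! + C(4,4)·8!
= 479001600 - 159667200 + 21772800 - 1451520 + 40320
= 339696000

339696000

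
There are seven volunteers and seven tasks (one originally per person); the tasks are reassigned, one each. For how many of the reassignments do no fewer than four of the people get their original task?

92

# with exactly i fixed is C(7,i)·!(7-i); sum over i=4..7:
  i=4: C(7,4)·!3 = 35·2 = 70
  i=5: C(7,5)·!2 = 21·1 = 21
  i=6: C(7,6)·!1 = 7·0 = 0
  i=7: C(7,7)·!0 = 1·1 = 1
Total = 92.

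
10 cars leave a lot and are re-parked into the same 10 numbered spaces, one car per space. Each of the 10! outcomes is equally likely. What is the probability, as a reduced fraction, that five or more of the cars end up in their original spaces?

829/226800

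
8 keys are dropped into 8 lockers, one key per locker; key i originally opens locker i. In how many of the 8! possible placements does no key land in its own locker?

The subfactorial !8 = [8!/e] (nearest integer).
8! = 40320, and 40320/e ≈ 14832.90, so !8 = 14833.

14833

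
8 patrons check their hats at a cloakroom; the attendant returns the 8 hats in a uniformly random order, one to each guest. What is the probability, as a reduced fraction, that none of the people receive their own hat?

2119/5760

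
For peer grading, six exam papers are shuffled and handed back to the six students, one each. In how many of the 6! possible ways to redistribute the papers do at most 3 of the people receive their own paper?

# with exactly i fixed is C(6,i)·!(6-i); sum over i=0..3:
  i=0: C(6,0)·!6 = 1·265 = 265
  i=1: C(6,1)·!5 = 6·44 = 264
  i=2: C(6,2)·!4 = 15·9 = 135
  i=3: C(6,3)·!3 = 20·2 = 40
Total = 704.

704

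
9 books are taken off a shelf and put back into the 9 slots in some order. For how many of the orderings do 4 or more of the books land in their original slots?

# with exactly i fixed is C(9,i)·!(9-i); sum over i=4..9:
  i=4: C(9,4)·!5 = 126·44 = 5544
  i=5: C(9,5)·!4 = 126·9 = 1134
  i=6: C(9,6)·!3 = 84·2 = 168
  i=7: C(9,7)·!2 = 36·1 = 36
  i=8: C(9,8)·!1 = 9·0 = 0
  i=9: C(9,9)·!0 = 1·1 = 1
Total = 6883.

6883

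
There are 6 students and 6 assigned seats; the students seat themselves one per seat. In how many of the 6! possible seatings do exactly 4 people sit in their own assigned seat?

15

Pick the 4 fixed positions: C(6,4) = 15 ways.
The remaining 2 must be deranged: !2 = 1.
Total: 15 × 1 = 15.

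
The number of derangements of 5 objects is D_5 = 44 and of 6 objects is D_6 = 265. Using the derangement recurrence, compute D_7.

D_7 = (7-1)·(D_6 + D_5) = 6·(265 + 44) = 6·309 = 1854.

1854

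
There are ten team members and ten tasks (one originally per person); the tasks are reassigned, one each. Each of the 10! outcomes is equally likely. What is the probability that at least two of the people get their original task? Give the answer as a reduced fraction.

958879/3628800

Favorable outcomes: Σ_{i≥2} C(10,i)·!(10-i) = 45·14833 + 120·1854 + 210·265 + 252·44 + 210·9 + 120·2 + 45·1 + 10·0 + 1·1 = 958879.
Total outcomes: 10! = 3628800.
Probability = 958879/3628800 = 958879/3628800.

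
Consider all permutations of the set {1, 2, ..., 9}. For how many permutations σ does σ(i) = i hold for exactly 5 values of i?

1134

Pick the 5 fixed positions: C(9,5) = 126 ways.
The other 4 form a derangement: !4 = 9.
Total: 126 × 9 = 1134.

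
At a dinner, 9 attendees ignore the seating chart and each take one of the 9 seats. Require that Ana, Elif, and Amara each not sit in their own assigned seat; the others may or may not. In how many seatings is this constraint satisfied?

256320

Let A_j be the event that the j-th constrained one is fixed. By inclusion-exclusion over the 3 events:
Σ_{j=0}^{3} (-1)^j C(3,j)(9-j)!
= C(3,0)·9! - C(3,1)·8! + C(3,2)·7! - C(3,3)·6!
= 362880 - 120960 + 15120 - 720
= 256320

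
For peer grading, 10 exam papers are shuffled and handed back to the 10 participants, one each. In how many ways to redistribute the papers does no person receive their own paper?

1334961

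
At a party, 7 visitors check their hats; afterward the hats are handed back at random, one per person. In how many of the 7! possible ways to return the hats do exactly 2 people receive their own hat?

Choose which 2 of the 7 are fixed: C(7,2) = 21.
The other 5 form a derangement: !5 = 44.
Total: 21 × 44 = 924.

924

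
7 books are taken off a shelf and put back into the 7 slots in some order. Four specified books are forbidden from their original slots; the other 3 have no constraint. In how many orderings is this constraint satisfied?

2790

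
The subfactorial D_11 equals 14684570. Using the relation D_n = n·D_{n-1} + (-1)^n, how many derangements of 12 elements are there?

176214841

D_12 = 12·14684570 + 1 = 176214841.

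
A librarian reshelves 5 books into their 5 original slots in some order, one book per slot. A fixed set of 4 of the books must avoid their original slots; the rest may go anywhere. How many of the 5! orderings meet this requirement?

Let A_j be the event that the j-th constrained one is fixed. By inclusion-exclusion over the 4 events:
Σ_{j=0}^{4} (-1)^j C(4,j)(5-j)!
= C(4,0)·5! - C(4,1)·4! + C(4,2)·3! - C(4,3)·2! + C(4,4)·1!
= 120 - 96 + 36 - 8 + 1
= 53

53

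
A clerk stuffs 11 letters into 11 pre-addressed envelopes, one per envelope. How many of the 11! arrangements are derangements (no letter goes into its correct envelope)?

The subfactorial !11 = [11!/e] (nearest integer).
11! = 39916800, and 39916800/e ≈ 14684570.08, so !11 = 14684570.

14684570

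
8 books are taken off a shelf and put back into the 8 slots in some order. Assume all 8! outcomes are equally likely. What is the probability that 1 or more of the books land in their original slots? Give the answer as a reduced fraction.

Favorable outcomes: Σ_{i≥1} C(8,i)·!(8-i) = 8·1854 + 28·265 + 56·44 + 70·9 + 56·2 + 28·1 + 8·0 + 1·1 = 25487.
Total outcomes: 8! = 40320.
Probability = 25487/40320 = 3641/5760.

3641/5760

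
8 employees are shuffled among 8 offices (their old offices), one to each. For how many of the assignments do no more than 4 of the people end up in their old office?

40179

Sum C(8,i)·!(8-i) for i = 0..4:
  i=0: C(8,0)·!8 = 1·14833 = 14833
  i=1: C(8,1)·!7 = 8·1854 = 14832
  i=2: C(8,2)·!6 = 28·265 = 7420
  i=3: C(8,3)·!5 = 56·44 = 2464
  i=4: C(8,4)·!4 = 70·9 = 630
Total = 40179.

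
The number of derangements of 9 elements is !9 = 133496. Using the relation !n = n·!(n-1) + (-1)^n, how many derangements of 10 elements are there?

1334961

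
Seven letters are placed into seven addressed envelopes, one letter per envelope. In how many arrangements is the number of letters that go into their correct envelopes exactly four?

70

Pick the 4 fixed positions: C(7,4) = 35 ways.
The remaining 3 must be deranged: !3 = 2.
Total: 35 × 2 = 70.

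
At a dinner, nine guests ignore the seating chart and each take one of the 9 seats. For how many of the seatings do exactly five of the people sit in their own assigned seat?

1134

Choose which 5 of the 9 are fixed: C(9,5) = 126.
The other 4 form a derangement: !4 = 9.
Total: 126 × 9 = 1134.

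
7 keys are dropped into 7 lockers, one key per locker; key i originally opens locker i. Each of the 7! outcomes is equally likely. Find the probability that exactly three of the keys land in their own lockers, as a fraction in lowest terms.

Favorable outcomes: C(7,3)·!4 = 35·9 = 315.
Total outcomes: 7! = 5040.
Probability = 315/5040 = 1/16.

1/16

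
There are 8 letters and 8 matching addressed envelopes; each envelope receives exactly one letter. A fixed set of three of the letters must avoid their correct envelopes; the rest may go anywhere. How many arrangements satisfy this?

27240

Let A_j be the event that the j-th constrained one is fixed. By inclusion-exclusion over the 3 events:
Σ_{j=0}^{3} (-1)^j C(3,j)(8-j)!
= C(3,0)·8! - C(3,1)·7! + C(3,2)·6! - C(3,3)·5!
= 40320 - 15120 + 2160 - 120
= 27240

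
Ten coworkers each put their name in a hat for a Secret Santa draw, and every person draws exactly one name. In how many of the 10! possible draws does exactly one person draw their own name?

1334960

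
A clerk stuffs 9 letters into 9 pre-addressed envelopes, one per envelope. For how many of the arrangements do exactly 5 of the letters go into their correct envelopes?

1134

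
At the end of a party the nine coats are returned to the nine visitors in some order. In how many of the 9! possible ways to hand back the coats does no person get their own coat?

133496

Use !n = n·!(n-1) + (-1)^n.
!9 = 9·14833 - 1 = 133496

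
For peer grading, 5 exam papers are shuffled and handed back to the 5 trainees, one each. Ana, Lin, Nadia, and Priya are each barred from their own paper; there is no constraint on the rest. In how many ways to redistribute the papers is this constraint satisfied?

53

Inclusion-exclusion on the 4 forbidden self-matches:
Σ_{j=0}^{4} (-1)^j C(4,j)(5-j)!
= C(4,0)·5! - C(4,1)·4! + C(4,2)·3! - C(4,3)·2! + C(4,4)·1!
= 120 - 96 + 36 - 8 + 1
= 53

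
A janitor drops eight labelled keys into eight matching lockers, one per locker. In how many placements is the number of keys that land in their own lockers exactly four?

630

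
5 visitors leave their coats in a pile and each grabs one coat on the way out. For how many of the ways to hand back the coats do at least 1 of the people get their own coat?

76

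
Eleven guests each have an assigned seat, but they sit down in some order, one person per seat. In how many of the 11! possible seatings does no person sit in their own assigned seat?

14684570

By inclusion-exclusion, !11 = Σ (-1)^k · 11!/k! for k=0..11
= 11! - 11!/1! + 11!/2! - 11!/3! + 11!/4! - 11!/5! + 11!/6! - 11!/7! + 11!/8! - 11!/9! + 11!/10! - 11!/11!
= 39916800 - 39916800 + 19958400 - 6652800 + 1663200 - 332640 + 55440 - 7920 + 990 - 110 + 11 - 1
= 14684570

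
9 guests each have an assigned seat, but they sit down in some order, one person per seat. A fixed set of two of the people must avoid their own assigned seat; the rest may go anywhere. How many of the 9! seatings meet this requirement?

287280

Inclusion-exclusion on the 2 forbidden self-matches:
Σ_{j=0}^{2} (-1)^j C(2,j)(9-j)!
= C(2,0)·9! - C(2,1)·8! + C(2,2)·7!
= 362880 - 80640 + 5040
= 287280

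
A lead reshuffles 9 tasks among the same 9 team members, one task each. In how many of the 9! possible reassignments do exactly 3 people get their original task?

Pick the 3 fixed positions: C(9,3) = 84 ways.
The remaining 6 must be deranged: !6 = 265.
Total: 84 × 265 = 22260.

22260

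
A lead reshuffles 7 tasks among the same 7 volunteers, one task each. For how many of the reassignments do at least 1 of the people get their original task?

3186

Sum C(7,i)·!(7-i) for i = 1..7:
  i=1: C(7,1)·!6 = 7·265 = 1855
  i=2: C(7,2)·!5 = 21·44 = 924
  i=3: C(7,3)·!4 = 35·9 = 315
  i=4: C(7,4)·!3 = 35·2 = 70
  i=5: C(7,5)·!2 = 21·1 = 21
  i=6: C(7,6)·!1 = 7·0 = 0
  i=7: C(7,7)·!0 = 1·1 = 1
Total = 3186.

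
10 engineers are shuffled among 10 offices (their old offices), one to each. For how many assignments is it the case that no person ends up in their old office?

1334961

Use !n = n·!(n-1) + (-1)^n.
!10 = 10·133496 + 1 = 1334961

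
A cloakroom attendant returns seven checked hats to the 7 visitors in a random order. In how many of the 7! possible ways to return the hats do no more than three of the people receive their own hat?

4948

Sum C(7,i)·!(7-i) for i = 0..3:
  i=0: C(7,0)·!7 = 1·1854 = 1854
  i=1: C(7,1)·!6 = 7·265 = 1855
  i=2: C(7,2)·!5 = 21·44 = 924
  i=3: C(7,3)·!4 = 35·9 = 315
Total = 4948.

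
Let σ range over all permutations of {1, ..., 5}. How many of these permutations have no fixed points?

The number of derangements of 5 is !5 = Σ_{k=0}^{5} (-1)^k·5!/k!
= 5! - 5!/1! + 5!/2! - 5!/3! + 5!/4! - 5!/5!
= 120 - 120 + 60 - 20 + 5 - 1
= 44

44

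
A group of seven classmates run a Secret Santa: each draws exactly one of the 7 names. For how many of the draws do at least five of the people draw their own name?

22

# with exactly i fixed is C(7,i)·!(7-i); sum over i=5..7:
  i=5: C(7,5)·!2 = 21·1 = 21
  i=6: C(7,6)·!1 = 7·0 = 0
  i=7: C(7,7)·!0 = 1·1 = 1
Total = 22.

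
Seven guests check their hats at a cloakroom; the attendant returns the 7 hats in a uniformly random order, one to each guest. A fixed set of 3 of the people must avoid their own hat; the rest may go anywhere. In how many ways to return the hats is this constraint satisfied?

3216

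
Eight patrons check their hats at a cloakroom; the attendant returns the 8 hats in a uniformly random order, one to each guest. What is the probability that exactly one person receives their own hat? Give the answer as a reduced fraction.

103/280

Favorable outcomes: C(8,1)·!7 = 8·1854 = 14832.
Total outcomes: 8! = 40320.
Probability = 14832/40320 = 103/280.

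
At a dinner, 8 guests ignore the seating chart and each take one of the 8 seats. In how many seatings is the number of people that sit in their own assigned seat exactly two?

Pick the 2 fixed positions: C(8,2) = 28 ways.
The remaining 6 must be deranged: !6 = 265.
Total: 28 × 265 = 7420.

7420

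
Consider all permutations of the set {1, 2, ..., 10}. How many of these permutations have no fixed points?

1334961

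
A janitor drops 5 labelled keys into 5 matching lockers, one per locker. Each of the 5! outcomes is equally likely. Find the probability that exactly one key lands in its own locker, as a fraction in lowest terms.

Favorable outcomes: C(5,1)·!4 = 5·9 = 45.
Total outcomes: 5! = 120.
Probability = 45/120 = 3/8.

3/8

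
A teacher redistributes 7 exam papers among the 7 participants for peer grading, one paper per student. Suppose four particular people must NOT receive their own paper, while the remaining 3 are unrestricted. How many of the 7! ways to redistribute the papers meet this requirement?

Inclusion-exclusion on the 4 forbidden self-matches:
Σ_{j=0}^{4} (-1)^j C(4,j)(7-j)!
= C(4,0)·7! - C(4,1)·6! + C(4,2)·5! - C(4,3)·4! + C(4,4)·3!
= 5040 - 2880 + 720 - 96 + 6
= 2790

2790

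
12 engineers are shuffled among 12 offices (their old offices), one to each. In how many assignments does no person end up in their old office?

By inclusion-exclusion, !12 = Σ (-1)^k · 12!/k! for k=0..12
= 12! - 12!/1! + 12!/2! - 12!/3! + 12!/4! - 12!/5! + 12!/6! - 12!/7! + 12!/8! - 12!/9! + 12!/10! - 12!/11! + 12!/12!
= 479001600 - 479001600 + 239500800 - 79833600 + 19958400 - 3991680 + 665280 - 95040 + 11880 - 1320 + 132 - 12 + 1
= 176214841

176214841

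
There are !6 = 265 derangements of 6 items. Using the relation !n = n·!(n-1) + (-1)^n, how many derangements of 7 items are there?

!7 = 7·265 - 1 = 1854.

1854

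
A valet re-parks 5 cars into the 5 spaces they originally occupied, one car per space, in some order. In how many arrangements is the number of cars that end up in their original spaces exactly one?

45

Pick the single fixed position: C(5,1) = 5 ways.
The remaining 4 must be deranged: !4 = 9.
Total: 5 × 9 = 45.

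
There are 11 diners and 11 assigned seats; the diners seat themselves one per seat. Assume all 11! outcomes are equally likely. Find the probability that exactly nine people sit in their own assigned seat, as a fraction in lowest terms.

Favorable outcomes: C(11,9)·!2 = 55·1 = 55.
Total outcomes: 11! = 39916800.
Probability = 55/39916800 = 1/725760.

1/725760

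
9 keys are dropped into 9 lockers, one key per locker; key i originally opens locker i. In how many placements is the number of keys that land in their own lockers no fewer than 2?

Sum C(9,i)·!(9-i) for i = 2..9:
  i=2: C(9,2)·!7 = 36·1854 = 66744
  i=3: C(9,3)·!6 = 84·265 = 22260
  i=4: C(9,4)·!5 = 126·44 = 5544
  i=5: C(9,5)·!4 = 126·9 = 1134
  i=6: C(9,6)·!3 = 84·2 = 168
  i=7: C(9,7)·!2 = 36·1 = 36
  i=8: C(9,8)·!1 = 9·0 = 0
  i=9: C(9,9)·!0 = 1·1 = 1
Total = 95887.

95887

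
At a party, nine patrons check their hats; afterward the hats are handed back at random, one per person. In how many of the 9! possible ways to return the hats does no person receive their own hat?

133496

!9 = 9! · Σ_{k=0}^{9} (-1)^k/k!
= 9! - 9!/1! + 9!/2! - 9!/3! + 9!/4! - 9!/5! + 9!/6! - 9!/7! + 9!/8! - 9!/9!
= 362880 - 362880 + 181440 - 60480 + 15120 - 3024 + 504 - 72 + 9 - 1
= 133496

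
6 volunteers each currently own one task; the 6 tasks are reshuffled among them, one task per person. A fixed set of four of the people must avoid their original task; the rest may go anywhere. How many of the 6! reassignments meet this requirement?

362

Let A_j be the event that the j-th constrained one is fixed. By inclusion-exclusion over the 4 events:
Σ_{j=0}^{4} (-1)^j C(4,j)(6-j)!
= C(4,0)·6! - C(4,1)·5! + C(4,2)·4! - C(4,3)·3! + C(4,4)·2!
= 720 - 480 + 144 - 24 + 2
= 362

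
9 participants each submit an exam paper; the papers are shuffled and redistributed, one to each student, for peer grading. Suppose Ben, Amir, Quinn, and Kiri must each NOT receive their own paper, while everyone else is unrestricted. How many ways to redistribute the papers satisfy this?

Let A_j be the event that the j-th constrained one is fixed. By inclusion-exclusion over the 4 events:
Σ_{j=0}^{4} (-1)^j C(4,j)(9-j)!
= C(4,0)·9! - C(4,1)·8! + C(4,2)·7! - C(4,3)·6! + C(4,4)·5!
= 362880 - 161280 + 30240 - 2880 + 120
= 229080

229080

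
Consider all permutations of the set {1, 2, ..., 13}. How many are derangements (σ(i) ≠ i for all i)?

2290792932

!13 is the nearest integer to 13!/e.
13! = 6227020800, and 6227020800/e ≈ 2290792932.07, so !13 = 2290792932.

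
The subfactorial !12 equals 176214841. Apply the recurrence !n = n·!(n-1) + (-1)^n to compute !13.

!13 = 13·176214841 - 1 = 2290792932.

2290792932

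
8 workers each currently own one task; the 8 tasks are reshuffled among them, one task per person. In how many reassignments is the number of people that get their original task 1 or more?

# with exactly i fixed is C(8,i)·!(8-i); sum over i=1..8:
  i=1: C(8,1)·!7 = 8·1854 = 14832
  i=2: C(8,2)·!6 = 28·265 = 7420
  i=3: C(8,3)·!5 = 56·44 = 2464
  i=4: C(8,4)·!4 = 70·9 = 630
  i=5: C(8,5)·!3 = 56·2 = 112
  i=6: C(8,6)·!2 = 28·1 = 28
  i=7: C(8,7)·!1 = 8·0 = 0
  i=8: C(8,8)·!0 = 1·1 = 1
Total = 25487.

25487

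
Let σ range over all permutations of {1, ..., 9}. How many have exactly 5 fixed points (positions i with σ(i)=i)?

1134

Choose which 5 of the 9 are fixed: C(9,5) = 126.
The remaining 4 must be deranged: !4 = 9.
Total: 126 × 9 = 1134.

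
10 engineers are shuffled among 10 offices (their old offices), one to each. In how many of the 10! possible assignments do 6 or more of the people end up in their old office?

2176

Sum C(10,i)·!(10-i) for i = 6..10:
  i=6: C(10,6)·!4 = 210·9 = 1890
  i=7: C(10,7)·!3 = 120·2 = 240
  i=8: C(10,8)·!2 = 45·1 = 45
  i=9: C(10,9)·!1 = 10·0 = 0
  i=10: C(10,10)·!0 = 1·1 = 1
Total = 2176.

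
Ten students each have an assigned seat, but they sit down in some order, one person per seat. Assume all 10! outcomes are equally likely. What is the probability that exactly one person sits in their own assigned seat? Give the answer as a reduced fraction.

Favorable outcomes: C(10,1)·!9 = 10·133496 = 1334960.
Total outcomes: 10! = 3628800.
Probability = 1334960/3628800 = 16687/45360.

16687/45360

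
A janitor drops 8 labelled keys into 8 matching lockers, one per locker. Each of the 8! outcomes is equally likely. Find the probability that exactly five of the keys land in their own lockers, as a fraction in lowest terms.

1/360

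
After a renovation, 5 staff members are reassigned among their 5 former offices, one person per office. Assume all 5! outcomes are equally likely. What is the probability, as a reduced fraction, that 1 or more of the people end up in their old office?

19/30

Favorable outcomes: Σ_{i≥1} C(5,i)·!(5-i) = 5·9 + 10·2 + 10·1 + 5·0 + 1·1 = 76.
Total outcomes: 5! = 120.
Probability = 76/120 = 19/30.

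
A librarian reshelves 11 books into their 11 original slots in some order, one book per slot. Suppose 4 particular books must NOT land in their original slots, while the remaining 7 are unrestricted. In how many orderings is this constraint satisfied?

Inclusion-exclusion on the 4 forbidden self-matches:
Σ_{j=0}^{4} (-1)^j C(4,j)(11-j)!
= C(4,0)·11! - C(4,1)·10! + C(4,2)·9! - C(4,3)·8! + C(4,4)·7!
= 39916800 - 14515200 + 2177280 - 161280 + 5040
= 27422640

27422640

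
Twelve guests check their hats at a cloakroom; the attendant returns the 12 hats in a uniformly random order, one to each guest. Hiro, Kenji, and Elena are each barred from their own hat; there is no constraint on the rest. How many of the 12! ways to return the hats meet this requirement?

Let A_j be the event that the j-th constrained one is fixed. By inclusion-exclusion over the 3 events:
Σ_{j=0}^{3} (-1)^j C(3,j)(12-j)!
= C(3,0)·12! - C(3,1)·11! + C(3,2)·10! - C(3,3)·9!
= 479001600 - 119750400 + 10886400 - 362880
= 369774720

369774720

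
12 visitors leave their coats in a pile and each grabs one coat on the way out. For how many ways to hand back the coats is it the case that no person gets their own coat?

176214841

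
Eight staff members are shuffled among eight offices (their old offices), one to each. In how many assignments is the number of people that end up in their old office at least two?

Sum C(8,i)·!(8-i) for i = 2..8:
  i=2: C(8,2)·!6 = 28·265 = 7420
  i=3: C(8,3)·!5 = 56·44 = 2464
  i=4: C(8,4)·!4 = 70·9 = 630
  i=5: C(8,5)·!3 = 56·2 = 112
  i=6: C(8,6)·!2 = 28·1 = 28
  i=7: C(8,7)·!1 = 8·0 = 0
  i=8: C(8,8)·!0 = 1·1 = 1
Total = 10655.

10655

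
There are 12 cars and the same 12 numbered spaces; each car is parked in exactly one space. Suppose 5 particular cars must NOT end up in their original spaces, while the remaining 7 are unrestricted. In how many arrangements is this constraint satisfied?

312273360

Let A_j be the event that the j-th constrained one is fixed. By inclusion-exclusion over the 5 events:
Σ_{j=0}^{5} (-1)^j C(5,j)(12-j)!
= C(5,0)·12! - C(5,1)·11! + C(5,2)·10! - C(5,3)·9! + C(5,4)·8! - C(5,5)·7!
= 479001600 - 199584000 + 36288000 - 3628800 + 201600 - 5040
= 312273360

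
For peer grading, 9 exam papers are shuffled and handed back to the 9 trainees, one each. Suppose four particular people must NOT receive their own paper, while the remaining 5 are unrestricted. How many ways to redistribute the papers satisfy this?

Inclusion-exclusion on the 4 forbidden self-matches:
Σ_{j=0}^{4} (-1)^j C(4,j)(9-j)!
= C(4,0)·9! - C(4,1)·8! + C(4,2)·7! - C(4,3)·6! + C(4,4)·5!
= 362880 - 161280 + 30240 - 2880 + 120
= 229080

229080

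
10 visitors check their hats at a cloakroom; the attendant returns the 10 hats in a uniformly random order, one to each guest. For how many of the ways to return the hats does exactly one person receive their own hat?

Pick the single fixed position: C(10,1) = 10 ways.
The other 9 form a derangement: !9 = 133496.
Total: 10 × 133496 = 1334960.

1334960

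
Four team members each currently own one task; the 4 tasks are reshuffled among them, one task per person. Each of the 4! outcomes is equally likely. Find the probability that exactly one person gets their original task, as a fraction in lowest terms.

1/3

Favorable outcomes: C(4,1)·!3 = 4·2 = 8.
Total outcomes: 4! = 24.
Probability = 8/24 = 1/3.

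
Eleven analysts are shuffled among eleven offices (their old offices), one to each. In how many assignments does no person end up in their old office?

Recurrence: !11 = 11·!10 + (-1)^11.
!11 = 11·1334961 - 1 = 14684570

14684570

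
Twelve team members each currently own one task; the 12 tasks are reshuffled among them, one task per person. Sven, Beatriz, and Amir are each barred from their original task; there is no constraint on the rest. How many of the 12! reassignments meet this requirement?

369774720

Let A_j be the event that the j-th constrained one is fixed. By inclusion-exclusion over the 3 events:
Σ_{j=0}^{3} (-1)^j C(3,j)(12-j)!
= C(3,0)·12! - C(3,1)·11! + C(3,2)·10! - C(3,3)·9!
= 479001600 - 119750400 + 10886400 - 362880
= 369774720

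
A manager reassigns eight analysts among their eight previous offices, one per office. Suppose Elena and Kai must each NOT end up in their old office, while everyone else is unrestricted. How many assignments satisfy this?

Let A_j be the event that the j-th constrained one is fixed. By inclusion-exclusion over the 2 events:
Σ_{j=0}^{2} (-1)^j C(2,j)(8-j)!
= C(2,0)·8! - C(2,1)·7! + C(2,2)·6!
= 40320 - 10080 + 720
= 30960

30960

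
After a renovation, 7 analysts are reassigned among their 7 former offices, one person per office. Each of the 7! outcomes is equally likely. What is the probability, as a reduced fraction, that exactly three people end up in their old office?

Favorable outcomes: C(7,3)·!4 = 35·9 = 315.
Total outcomes: 7! = 5040.
Probability = 315/5040 = 1/16.

1/16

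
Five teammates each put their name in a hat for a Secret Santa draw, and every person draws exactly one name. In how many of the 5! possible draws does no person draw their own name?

By inclusion-exclusion, !5 = Σ (-1)^k · 5!/k! for k=0..5
= 5! - 5!/1! + 5!/2! - 5!/3! + 5!/4! - 5!/5!
= 120 - 120 + 60 - 20 + 5 - 1
= 44

44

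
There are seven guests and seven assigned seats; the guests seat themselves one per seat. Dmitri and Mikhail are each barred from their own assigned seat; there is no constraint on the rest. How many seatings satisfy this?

3720

Inclusion-exclusion on the 2 forbidden self-matches:
Σ_{j=0}^{2} (-1)^j C(2,j)(7-j)!
= C(2,0)·7! - C(2,1)·6! + C(2,2)·5!
= 5040 - 1440 + 120
= 3720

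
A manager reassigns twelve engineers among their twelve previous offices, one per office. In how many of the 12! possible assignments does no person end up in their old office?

176214841

!12 is the nearest integer to 12!/e.
12! = 479001600, and 479001600/e ≈ 176214840.93, so !12 = 176214841.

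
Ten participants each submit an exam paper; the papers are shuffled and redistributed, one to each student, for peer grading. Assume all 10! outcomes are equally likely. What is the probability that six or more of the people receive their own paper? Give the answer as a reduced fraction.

Favorable outcomes: Σ_{i≥6} C(10,i)·!(10-i) = 210·9 + 120·2 + 45·1 + 10·0 + 1·1 = 2176.
Total outcomes: 10! = 3628800.
Probability = 2176/3628800 = 17/28350.

17/28350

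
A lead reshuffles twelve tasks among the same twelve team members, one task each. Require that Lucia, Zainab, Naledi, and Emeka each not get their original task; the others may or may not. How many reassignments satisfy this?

339696000

Inclusion-exclusion on the 4 forbidden self-matches:
Σ_{j=0}^{4} (-1)^j C(4,j)(12-j)!
= C(4,0)·12! - C(4,1)·11! + C(4,2)·10! - C(4,3)·9! + C(4,4)·8!
= 479001600 - 159667200 + 21772800 - 1451520 + 40320
= 339696000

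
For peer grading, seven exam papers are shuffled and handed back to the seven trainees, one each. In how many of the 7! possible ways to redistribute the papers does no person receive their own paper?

!7 is the nearest integer to 7!/e.
7! = 5040, and 5040/e ≈ 1854.11, so !7 = 1854.

1854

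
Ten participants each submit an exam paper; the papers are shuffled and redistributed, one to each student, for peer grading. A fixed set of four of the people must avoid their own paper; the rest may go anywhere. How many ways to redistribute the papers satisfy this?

Let A_j be the event that the j-th constrained one is fixed. By inclusion-exclusion over the 4 events:
Σ_{j=0}^{4} (-1)^j C(4,j)(10-j)!
= C(4,0)·10! - C(4,1)·9! + C(4,2)·8! - C(4,3)·7! + C(4,4)·6!
= 3628800 - 1451520 + 241920 - 20160 + 720
= 2399760

2399760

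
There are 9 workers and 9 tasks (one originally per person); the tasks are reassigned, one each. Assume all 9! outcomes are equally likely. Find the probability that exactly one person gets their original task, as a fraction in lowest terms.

2119/5760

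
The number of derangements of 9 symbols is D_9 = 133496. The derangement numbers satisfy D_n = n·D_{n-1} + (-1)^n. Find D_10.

1334961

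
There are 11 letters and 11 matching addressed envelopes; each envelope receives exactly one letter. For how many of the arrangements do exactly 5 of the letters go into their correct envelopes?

Pick the 5 fixed positions: C(11,5) = 462 ways.
The other 6 form a derangement: !6 = 265.
Total: 462 × 265 = 122430.

122430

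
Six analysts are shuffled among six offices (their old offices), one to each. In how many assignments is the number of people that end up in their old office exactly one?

264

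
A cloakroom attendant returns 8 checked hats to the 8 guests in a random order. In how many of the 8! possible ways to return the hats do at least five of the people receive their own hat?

Sum C(8,i)·!(8-i) for i = 5..8:
  i=5: C(8,5)·!3 = 56·2 = 112
  i=6: C(8,6)·!2 = 28·1 = 28
  i=7: C(8,7)·!1 = 8·0 = 0
  i=8: C(8,8)·!0 = 1·1 = 1
Total = 141.

141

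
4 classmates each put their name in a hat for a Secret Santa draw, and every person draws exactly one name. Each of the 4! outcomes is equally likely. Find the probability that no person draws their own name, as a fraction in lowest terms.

3/8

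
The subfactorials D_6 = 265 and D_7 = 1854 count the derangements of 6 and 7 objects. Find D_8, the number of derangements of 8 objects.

14833

D_8 = (8-1)·(D_7 + D_6) = 7·(1854 + 265) = 7·2119 = 14833.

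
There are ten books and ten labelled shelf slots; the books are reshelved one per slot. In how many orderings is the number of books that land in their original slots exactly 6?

1890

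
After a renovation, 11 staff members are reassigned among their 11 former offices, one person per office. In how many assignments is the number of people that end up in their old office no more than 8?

39916744

# with exactly i fixed is C(11,i)·!(11-i); sum over i=0..8:
  i=0: C(11,0)·!11 = 1·14684570 = 14684570
  i=1: C(11,1)·!10 = 11·1334961 = 14684571
  i=2: C(11,2)·!9 = 55·133496 = 7342280
  i=3: C(11,3)·!8 = 165·14833 = 2447445
  i=4: C(11,4)·!7 = 330·1854 = 611820
  i=5: C(11,5)·!6 = 462·265 = 122430
  i=6: C(11,6)·!5 = 462·44 = 20328
  i=7: C(11,7)·!4 = 330·9 = 2970
  i=8: C(11,8)·!3 = 165·2 = 330
Total = 39916744.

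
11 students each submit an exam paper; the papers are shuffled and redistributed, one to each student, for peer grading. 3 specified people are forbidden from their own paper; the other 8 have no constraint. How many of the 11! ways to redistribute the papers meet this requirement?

30078720

Let A_j be the event that the j-th constrained one is fixed. By inclusion-exclusion over the 3 events:
Σ_{j=0}^{3} (-1)^j C(3,j)(11-j)!
= C(3,0)·11! - C(3,1)·10! + C(3,2)·9! - C(3,3)·8!
= 39916800 - 10886400 + 1088640 - 40320
= 30078720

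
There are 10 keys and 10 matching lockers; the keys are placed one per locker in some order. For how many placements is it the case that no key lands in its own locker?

The number of derangements of 10 is !10 = Σ_{k=0}^{10} (-1)^k·10!/k!
= 10! - 10!/1! + 10!/2! - 10!/3! + 10!/4! - 10!/5! + 10!/6! - 10!/7! + 10!/8! - 10!/9! + 10!/10!
= 3628800 - 3628800 + 1814400 - 604800 + 151200 - 30240 + 5040 - 720 + 90 - 10 + 1
= 1334961

1334961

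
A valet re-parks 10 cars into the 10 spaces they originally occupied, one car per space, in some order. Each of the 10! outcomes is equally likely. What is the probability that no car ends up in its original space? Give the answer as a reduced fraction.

16481/44800

Favorable outcomes: !10 = 1334961.
Total outcomes: 10! = 3628800.
Probability = 1334961/3628800 = 16481/44800.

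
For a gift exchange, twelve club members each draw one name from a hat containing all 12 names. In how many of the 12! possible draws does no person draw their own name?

176214841

By inclusion-exclusion, !12 = Σ (-1)^k · 12!/k! for k=0..12
= 12! - 12!/1! + 12!/2! - 12!/3! + 12!/4! - 12!/5! + 12!/6! - 12!/7! + 12!/8! - 12!/9! + 12!/10! - 12!/11! + 12!/12!
= 479001600 - 479001600 + 239500800 - 79833600 + 19958400 - 3991680 + 665280 - 95040 + 11880 - 1320 + 132 - 12 + 1
= 176214841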